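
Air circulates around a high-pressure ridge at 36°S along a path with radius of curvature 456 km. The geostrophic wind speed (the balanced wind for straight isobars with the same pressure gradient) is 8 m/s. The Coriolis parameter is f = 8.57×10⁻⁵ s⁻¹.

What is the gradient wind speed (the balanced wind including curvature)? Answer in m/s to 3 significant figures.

11.2 m/s

Around a high, pressure-gradient force acts outward with centrifugal, so Coriolis balances both:
fV = (1/ρ)|∂P/∂n| + V²/R  →  V² − fR·V + fR·V_g = 0
With fR = 8.57×10⁻⁵ × 456×10³ m = 39.1 m/s:
V = [fR − √((fR)² − 4 fR V_g)]/2 = [39.1 − √(39.1² − 4×39.1×8)]/2 = 11.2 m/s
Supergeostrophic (V > V_g = 8 m/s), as expected around a high.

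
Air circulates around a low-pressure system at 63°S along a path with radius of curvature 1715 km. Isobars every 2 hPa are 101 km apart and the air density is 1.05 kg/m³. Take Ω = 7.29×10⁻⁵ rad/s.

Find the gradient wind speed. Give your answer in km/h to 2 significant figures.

Coriolis parameter at 63°S:
f = 2Ω sin φ = 2 × 7.29×10⁻⁵ × sin 63° = 1.30×10⁻⁴ s⁻¹
Pressure gradient: |∂P/∂n| = 200 Pa / 101000 m = 1.98×10⁻³ Pa/m
Geostrophic speed: V_g = |∂P/∂n|/(fρ) = 1.98×10⁻³/(1.30×10⁻⁴ × 1.05) = 14.5 m/s
Around a low, centrifugal force acts outward with Coriolis, so pressure-gradient force balances both:
(1/ρ)|∂P/∂n| = fV + V²/R  →  V² + fR·V − fR·V_g = 0
With fR = 1.30×10⁻⁴ × 1715×10³ m = 223 m/s:
V = [−fR + √((fR)² + 4 fR V_g)]/2 = [−223 + √(223² + 4×223×14.5)]/2 = 13.7 m/s
Subgeostrophic (V < V_g = 14.5 m/s), as expected around a low.
Converting: 13.7 m/s × 3.6 = 49 km/h

49 km/h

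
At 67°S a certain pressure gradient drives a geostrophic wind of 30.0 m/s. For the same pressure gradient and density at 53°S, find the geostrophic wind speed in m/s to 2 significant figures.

35 m/s

With the same pressure gradient and density, V_g ∝ 1/f ∝ 1/sin φ.
V₂ = V₁ · sin φ₁ / sin φ₂ = 30.0 × sin 67° / sin 53°
V₂ = 30.0 × 0.9205/0.7986 = 35 m/s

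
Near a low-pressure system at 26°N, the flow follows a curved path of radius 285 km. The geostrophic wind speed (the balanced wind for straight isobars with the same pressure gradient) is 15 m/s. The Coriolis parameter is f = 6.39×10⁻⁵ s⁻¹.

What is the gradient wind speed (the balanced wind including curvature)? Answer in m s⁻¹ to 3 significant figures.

9.76 m s⁻¹

Around a low, centrifugal force acts outward with Coriolis, so pressure-gradient force balances both:
(1/ρ)|∂P/∂n| = fV + V²/R  →  V² + fR·V − fR·V_g = 0
With fR = 6.39×10⁻⁵ × 285×10³ m = 18.2 m/s:
V = [−fR + √((fR)² + 4 fR V_g)]/2 = [−18.2 + √(18.2² + 4×18.2×15)]/2 = 9.76 m/s
Subgeostrophic (V < V_g = 15 m/s), as expected around a low.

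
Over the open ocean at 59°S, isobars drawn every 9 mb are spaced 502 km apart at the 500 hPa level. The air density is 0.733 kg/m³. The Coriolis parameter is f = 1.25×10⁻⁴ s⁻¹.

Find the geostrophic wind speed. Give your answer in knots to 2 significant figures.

38 knots

Pressure gradient: |∂P/∂n| = 900 Pa / 502000 m = 1.79×10⁻³ Pa/m
Geostrophic balance (pressure-gradient force = Coriolis force):
V_g = (1/(fρ)) |∂P/∂n| = 1.79×10⁻³ / (1.25×10⁻⁴ × 0.733) = 19.6 m/s
Converting: 19.6 m/s × 1.944 = 38 knots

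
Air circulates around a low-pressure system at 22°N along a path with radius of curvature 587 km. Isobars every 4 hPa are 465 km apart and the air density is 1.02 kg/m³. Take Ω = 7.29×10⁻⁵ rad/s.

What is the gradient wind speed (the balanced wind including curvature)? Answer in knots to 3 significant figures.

22.1 knots

Coriolis parameter at 22°N:
f = 2Ω sin φ = 2 × 7.29×10⁻⁵ × sin 22° = 5.46×10⁻⁵ s⁻¹
Pressure gradient: |∂P/∂n| = 400 Pa / 465000 m = 8.60×10⁻⁴ Pa/m
Geostrophic speed: V_g = |∂P/∂n|/(fρ) = 8.60×10⁻⁴/(5.46×10⁻⁵ × 1.02) = 15.4 m/s
Around a low, centrifugal force acts outward with Coriolis, so pressure-gradient force balances both:
(1/ρ)|∂P/∂n| = fV + V²/R  →  V² + fR·V − fR·V_g = 0
With fR = 5.46×10⁻⁵ × 587×10³ m = 32.1 m/s:
V = [−fR + √((fR)² + 4 fR V_g)]/2 = [−32.1 + √(32.1² + 4×32.1×15.4)]/2 = 11.4 m/s
Subgeostrophic (V < V_g = 15.4 m/s), as expected around a low.
Converting: 11.4 m/s × 1.944 = 22.1 knots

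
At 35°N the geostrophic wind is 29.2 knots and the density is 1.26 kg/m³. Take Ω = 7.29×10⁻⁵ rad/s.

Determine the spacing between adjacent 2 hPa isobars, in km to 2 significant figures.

130 km

Coriolis parameter at 35°N:
f = 2Ω sin φ = 2 × 7.29×10⁻⁵ × sin 35° = 8.36×10⁻⁵ s⁻¹
Wind speed in SI: 29.2 knots = 15.0 m/s
Geostrophic balance rearranged: |∂P/∂n| = f ρ V_g
|∂P/∂n| = 8.36×10⁻⁵ × 1.26 × 15.0 = 1.58×10⁻³ Pa/m
Isobar spacing: Δn = ΔP/|∂P/∂n| = 200 Pa / 1.58×10⁻³ Pa/m = 126354 m ≈ 130 km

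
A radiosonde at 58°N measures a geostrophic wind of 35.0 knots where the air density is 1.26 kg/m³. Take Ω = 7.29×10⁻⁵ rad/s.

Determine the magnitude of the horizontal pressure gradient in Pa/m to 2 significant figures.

Coriolis parameter at 58°N:
f = 2Ω sin φ = 2 × 7.29×10⁻⁵ × sin 58° = 1.24×10⁻⁴ s⁻¹
Wind speed in SI: 35.0 knots = 18.0 m/s
Geostrophic balance rearranged: |∂P/∂n| = f ρ V_g
|∂P/∂n| = 1.24×10⁻⁴ × 1.26 × 18.0 = 2.81×10⁻³ Pa/m

2.8×10⁻³ Pa/m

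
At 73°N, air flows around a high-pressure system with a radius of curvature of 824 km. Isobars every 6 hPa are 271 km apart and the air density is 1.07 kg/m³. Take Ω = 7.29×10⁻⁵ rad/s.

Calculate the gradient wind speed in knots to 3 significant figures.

34.0 knots

Coriolis parameter at 73°N:
f = 2Ω sin φ = 2 × 7.29×10⁻⁵ × sin 73° = 1.39×10⁻⁴ s⁻¹
Pressure gradient: |∂P/∂n| = 600 Pa / 271000 m = 2.21×10⁻³ Pa/m
Geostrophic speed: V_g = |∂P/∂n|/(fρ) = 2.21×10⁻³/(1.39×10⁻⁴ × 1.07) = 14.8 m/s
Around a high, pressure-gradient force acts outward with centrifugal, so Coriolis balances both:
fV = (1/ρ)|∂P/∂n| + V²/R  →  V² − fR·V + fR·V_g = 0
With fR = 1.39×10⁻⁴ × 824×10³ m = 115 m/s:
V = [fR − √((fR)² − 4 fR V_g)]/2 = [115 − √(115² − 4×115×14.8)]/2 = 17.5 m/s
Supergeostrophic (V > V_g = 14.8 m/s), as expected around a high.
Converting: 17.5 m/s × 1.944 = 34.0 knots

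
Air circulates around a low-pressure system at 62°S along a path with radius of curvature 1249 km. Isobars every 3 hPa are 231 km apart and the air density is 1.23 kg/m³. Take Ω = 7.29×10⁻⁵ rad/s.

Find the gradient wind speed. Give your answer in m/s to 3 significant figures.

7.82 m/s

Coriolis parameter at 62°S:
f = 2Ω sin φ = 2 × 7.29×10⁻⁵ × sin 62° = 1.29×10⁻⁴ s⁻¹
Pressure gradient: |∂P/∂n| = 300 Pa / 231000 m = 1.30×10⁻³ Pa/m
Geostrophic speed: V_g = |∂P/∂n|/(fρ) = 1.30×10⁻³/(1.29×10⁻⁴ × 1.23) = 8.20 m/s
Around a low, centrifugal force acts outward with Coriolis, so pressure-gradient force balances both:
(1/ρ)|∂P/∂n| = fV + V²/R  →  V² + fR·V − fR·V_g = 0
With fR = 1.29×10⁻⁴ × 1249×10³ m = 161 m/s:
V = [−fR + √((fR)² + 4 fR V_g)]/2 = [−161 + √(161² + 4×161×8.2)]/2 = 7.82 m/s
Subgeostrophic (V < V_g = 8.2 m/s), as expected around a low.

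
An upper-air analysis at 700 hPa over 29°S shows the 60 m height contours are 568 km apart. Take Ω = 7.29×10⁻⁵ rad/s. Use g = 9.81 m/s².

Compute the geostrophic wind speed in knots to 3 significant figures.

Coriolis parameter at 29°S:
f = 2Ω sin φ = 2 × 7.29×10⁻⁵ × sin 29° = 7.07×10⁻⁵ s⁻¹
Height gradient: |∂Z/∂n| = 60 m / 568000 m = 1.06×10⁻⁴
On a pressure surface, geostrophic balance gives V_g = (g/f)|∂Z/∂n|:
V_g = 9.81 × 1.06×10⁻⁴ / 7.07×10⁻⁵ = 14.7 m/s
Converting: 14.7 m/s × 1.944 = 28.5 knots

28.5 knots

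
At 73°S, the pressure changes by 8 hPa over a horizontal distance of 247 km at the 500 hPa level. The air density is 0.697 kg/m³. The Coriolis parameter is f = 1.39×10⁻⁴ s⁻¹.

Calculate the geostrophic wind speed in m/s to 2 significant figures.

33 m/s

Pressure gradient: |∂P/∂n| = 800 Pa / 247000 m = 3.24×10⁻³ Pa/m
Geostrophic balance (pressure-gradient force = Coriolis force):
V_g = (1/(fρ)) |∂P/∂n| = 3.24×10⁻³ / (1.39×10⁻⁴ × 0.697) = 33.4 m/s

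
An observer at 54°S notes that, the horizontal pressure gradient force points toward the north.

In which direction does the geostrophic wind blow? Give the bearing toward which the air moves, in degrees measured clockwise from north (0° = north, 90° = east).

270°

The pressure-gradient force points toward the north (bearing 000°).
Geostrophic balance: in the Southern Hemisphere the Coriolis force deflects motion to the left, so the geostrophic wind blows 90° to the left of the pressure-gradient force (low pressure on the right).
Rotating 000° by 90° counterclockwise gives 270° — the wind blows toward the west.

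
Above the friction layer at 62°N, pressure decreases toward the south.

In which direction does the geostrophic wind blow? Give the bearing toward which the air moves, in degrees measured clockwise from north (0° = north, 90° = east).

270°

The pressure-gradient force points toward the south (bearing 180°).
Geostrophic balance: in the Northern Hemisphere the Coriolis force deflects motion to the right, so the geostrophic wind blows 90° to the right of the pressure-gradient force (low pressure on the left).
Rotating 180° by 90° clockwise gives 270° — the wind blows toward the west.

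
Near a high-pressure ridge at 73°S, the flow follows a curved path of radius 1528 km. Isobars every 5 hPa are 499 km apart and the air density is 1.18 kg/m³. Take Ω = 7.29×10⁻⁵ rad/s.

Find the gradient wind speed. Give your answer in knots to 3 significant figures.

12.2 knots

Coriolis parameter at 73°S:
f = 2Ω sin φ = 2 × 7.29×10⁻⁵ × sin 73° = 1.39×10⁻⁴ s⁻¹
Pressure gradient: |∂P/∂n| = 500 Pa / 499000 m = 1.00×10⁻³ Pa/m
Geostrophic speed: V_g = |∂P/∂n|/(fρ) = 1.00×10⁻³/(1.39×10⁻⁴ × 1.18) = 6.09 m/s
Around a high, pressure-gradient force acts outward with centrifugal, so Coriolis balances both:
fV = (1/ρ)|∂P/∂n| + V²/R  →  V² − fR·V + fR·V_g = 0
With fR = 1.39×10⁻⁴ × 1528×10³ m = 213 m/s:
V = [fR − √((fR)² − 4 fR V_g)]/2 = [213 − √(213² − 4×213×6.09)]/2 = 6.28 m/s
Supergeostrophic (V > V_g = 6.09 m/s), as expected around a high.
Converting: 6.28 m/s × 1.944 = 12.2 knots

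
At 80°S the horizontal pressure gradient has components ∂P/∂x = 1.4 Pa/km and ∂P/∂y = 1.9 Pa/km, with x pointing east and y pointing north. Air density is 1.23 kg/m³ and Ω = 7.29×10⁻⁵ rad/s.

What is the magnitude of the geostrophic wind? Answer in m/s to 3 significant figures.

13.4 m/s

Coriolis parameter at 80°S:
f = 2Ω sin φ = 2 × 7.29×10⁻⁵ × sin 80° = 1.44×10⁻⁴ s⁻¹
In the Southern Hemisphere f is negative: f = −1.44×10⁻⁴ s⁻¹.
Component geostrophic relations (x east, y north):
u_g = −(1/(fρ)) ∂P/∂y,  v_g = (1/(fρ)) ∂P/∂x
u_g = −(1.9×10⁻³)/(−1.44×10⁻⁴ × 1.23) = 10.8 m/s;  v_g = (1.4×10⁻³)/(−1.44×10⁻⁴ × 1.23) = −7.93 m/s
|V_g| = √(u_g² + v_g²) = 13.4 m/s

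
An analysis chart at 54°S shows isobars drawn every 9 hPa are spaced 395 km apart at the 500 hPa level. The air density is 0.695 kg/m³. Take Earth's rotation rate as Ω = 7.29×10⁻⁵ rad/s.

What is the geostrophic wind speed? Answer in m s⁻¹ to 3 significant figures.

Coriolis parameter at 54°S:
f = 2Ω sin φ = 2 × 7.29×10⁻⁵ × sin 54° = 1.18×10⁻⁴ s⁻¹
Pressure gradient: |∂P/∂n| = 900 Pa / 395000 m = 2.28×10⁻³ Pa/m
Geostrophic balance (pressure-gradient force = Coriolis force):
V_g = (1/(fρ)) |∂P/∂n| = 2.28×10⁻³ / (1.18×10⁻⁴ × 0.695) = 27.8 m/s

27.8 m s⁻¹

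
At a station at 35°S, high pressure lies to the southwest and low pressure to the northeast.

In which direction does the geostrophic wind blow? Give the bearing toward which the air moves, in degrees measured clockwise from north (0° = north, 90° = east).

The pressure-gradient force points toward the northeast (bearing 045°).
Geostrophic balance: in the Southern Hemisphere the Coriolis force deflects motion to the left, so the geostrophic wind blows 90° to the left of the pressure-gradient force (low pressure on the right).
Rotating 045° by 90° counterclockwise gives 315° — the wind blows toward the northwest.

315°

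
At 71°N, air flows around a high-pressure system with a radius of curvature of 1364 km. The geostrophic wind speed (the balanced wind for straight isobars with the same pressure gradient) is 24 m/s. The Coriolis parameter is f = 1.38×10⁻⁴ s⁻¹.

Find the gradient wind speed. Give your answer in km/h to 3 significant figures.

Around a high, pressure-gradient force acts outward with centrifugal, so Coriolis balances both:
fV = (1/ρ)|∂P/∂n| + V²/R  →  V² − fR·V + fR·V_g = 0
With fR = 1.38×10⁻⁴ × 1364×10³ m = 188 m/s:
V = [fR − √((fR)² − 4 fR V_g)]/2 = [188 − √(188² − 4×188×24)]/2 = 28.2 m/s
Supergeostrophic (V > V_g = 24 m/s), as expected around a high.
Converting: 28.2 m/s × 3.6 = 102 km/h

102 km/h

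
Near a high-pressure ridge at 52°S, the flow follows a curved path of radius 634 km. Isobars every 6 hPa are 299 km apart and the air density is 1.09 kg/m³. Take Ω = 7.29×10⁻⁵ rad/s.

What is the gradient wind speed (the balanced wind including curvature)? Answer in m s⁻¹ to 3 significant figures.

Coriolis parameter at 52°S:
f = 2Ω sin φ = 2 × 7.29×10⁻⁵ × sin 52° = 1.15×10⁻⁴ s⁻¹
Pressure gradient: |∂P/∂n| = 600 Pa / 299000 m = 2.01×10⁻³ Pa/m
Geostrophic speed: V_g = |∂P/∂n|/(fρ) = 2.01×10⁻³/(1.15×10⁻⁴ × 1.09) = 16.0 m/s
Around a high, pressure-gradient force acts outward with centrifugal, so Coriolis balances both:
fV = (1/ρ)|∂P/∂n| + V²/R  →  V² − fR·V + fR·V_g = 0
With fR = 1.15×10⁻⁴ × 634×10³ m = 72.8 m/s:
V = [fR − √((fR)² − 4 fR V_g)]/2 = [72.8 − √(72.8² − 4×72.8×16)]/2 = 23.8 m/s
Supergeostrophic (V > V_g = 16 m/s), as expected around a high.

23.8 m s⁻¹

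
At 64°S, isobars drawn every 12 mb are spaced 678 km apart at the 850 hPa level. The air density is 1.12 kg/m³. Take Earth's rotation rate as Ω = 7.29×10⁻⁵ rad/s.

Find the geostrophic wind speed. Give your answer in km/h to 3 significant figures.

43.4 km/h

Coriolis parameter at 64°S:
f = 2Ω sin φ = 2 × 7.29×10⁻⁵ × sin 64° = 1.31×10⁻⁴ s⁻¹
Pressure gradient: |∂P/∂n| = 1200 Pa / 678000 m = 1.77×10⁻³ Pa/m
Geostrophic balance (pressure-gradient force = Coriolis force):
V_g = (1/(fρ)) |∂P/∂n| = 1.77×10⁻³ / (1.31×10⁻⁴ × 1.12) = 12.1 m/s
Converting: 12.1 m/s × 3.6 = 43.4 km/h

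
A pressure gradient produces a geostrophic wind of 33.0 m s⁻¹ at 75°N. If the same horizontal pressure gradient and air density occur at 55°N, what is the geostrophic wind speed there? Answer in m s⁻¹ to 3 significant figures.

With the same pressure gradient and density, V_g ∝ 1/f ∝ 1/sin φ.
V₂ = V₁ · sin φ₁ / sin φ₂ = 33.0 × sin 75° / sin 55°
V₂ = 33.0 × 0.9659/0.8192 = 38.9 m s⁻¹

38.9 m s⁻¹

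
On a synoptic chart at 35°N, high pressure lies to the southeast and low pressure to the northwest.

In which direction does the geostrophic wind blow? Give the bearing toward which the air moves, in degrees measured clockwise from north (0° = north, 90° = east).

The pressure-gradient force points toward the northwest (bearing 315°).
Geostrophic balance: in the Northern Hemisphere the Coriolis force deflects motion to the right, so the geostrophic wind blows 90° to the right of the pressure-gradient force (low pressure on the left).
Rotating 315° by 90° clockwise gives 045° — the wind blows toward the northeast.

045°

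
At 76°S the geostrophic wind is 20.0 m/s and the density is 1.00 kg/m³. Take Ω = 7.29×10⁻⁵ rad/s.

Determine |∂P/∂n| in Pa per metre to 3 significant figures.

2.83×10⁻³ Pa/m

Coriolis parameter at 76°S:
f = 2Ω sin φ = 2 × 7.29×10⁻⁵ × sin 76° = 1.41×10⁻⁴ s⁻¹
Geostrophic balance rearranged: |∂P/∂n| = f ρ V_g
|∂P/∂n| = 1.41×10⁻⁴ × 1.00 × 20.0 = 2.83×10⁻³ Pa/m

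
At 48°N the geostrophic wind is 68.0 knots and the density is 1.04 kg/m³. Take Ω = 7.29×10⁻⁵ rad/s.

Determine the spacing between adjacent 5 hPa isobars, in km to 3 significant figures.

127 km

Coriolis parameter at 48°N:
f = 2Ω sin φ = 2 × 7.29×10⁻⁵ × sin 48° = 1.08×10⁻⁴ s⁻¹
Wind speed in SI: 68.0 knots = 35.0 m/s
Geostrophic balance rearranged: |∂P/∂n| = f ρ V_g
|∂P/∂n| = 1.08×10⁻⁴ × 1.04 × 35.0 = 3.94×10⁻³ Pa/m
Isobar spacing: Δn = ΔP/|∂P/∂n| = 500 Pa / 3.94×10⁻³ Pa/m = 126841 m ≈ 127 km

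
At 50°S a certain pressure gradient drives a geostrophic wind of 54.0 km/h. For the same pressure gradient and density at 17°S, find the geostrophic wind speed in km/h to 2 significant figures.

140 km/h

With the same pressure gradient and density, V_g ∝ 1/f ∝ 1/sin φ.
V₂ = V₁ · sin φ₁ / sin φ₂ = 54.0 × sin 50° / sin 17°
V₂ = 54.0 × 0.7660/0.2924 = 140 km/h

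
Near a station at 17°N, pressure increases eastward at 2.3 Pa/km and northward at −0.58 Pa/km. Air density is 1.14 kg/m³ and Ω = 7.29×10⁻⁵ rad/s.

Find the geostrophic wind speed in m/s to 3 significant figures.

48.8 m/s

Coriolis parameter at 17°N:
f = 2Ω sin φ = 2 × 7.29×10⁻⁵ × sin 17° = 4.26×10⁻⁵ s⁻¹
Component geostrophic relations (x east, y north):
u_g = −(1/(fρ)) ∂P/∂y,  v_g = (1/(fρ)) ∂P/∂x
u_g = −(−0.58×10⁻³)/(4.26×10⁻⁵ × 1.14) = 11.9 m/s;  v_g = (2.3×10⁻³)/(4.26×10⁻⁵ × 1.14) = 47.3 m/s
|V_g| = √(u_g² + v_g²) = 48.8 m/s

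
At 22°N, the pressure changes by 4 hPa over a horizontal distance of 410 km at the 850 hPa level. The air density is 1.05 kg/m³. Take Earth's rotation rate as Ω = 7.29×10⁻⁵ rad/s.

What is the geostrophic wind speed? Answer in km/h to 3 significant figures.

61.2 km/h

Coriolis parameter at 22°N:
f = 2Ω sin φ = 2 × 7.29×10⁻⁵ × sin 22° = 5.46×10⁻⁵ s⁻¹
Pressure gradient: |∂P/∂n| = 400 Pa / 410000 m = 9.76×10⁻⁴ Pa/m
Geostrophic balance (pressure-gradient force = Coriolis force):
V_g = (1/(fρ)) |∂P/∂n| = 9.76×10⁻⁴ / (5.46×10⁻⁵ × 1.05) = 17.0 m/s
Converting: 17.0 m/s × 3.6 = 61.2 km/h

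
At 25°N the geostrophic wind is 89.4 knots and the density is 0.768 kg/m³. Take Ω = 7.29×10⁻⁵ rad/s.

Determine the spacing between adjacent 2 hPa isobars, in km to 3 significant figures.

91.9 km

Coriolis parameter at 25°N:
f = 2Ω sin φ = 2 × 7.29×10⁻⁵ × sin 25° = 6.16×10⁻⁵ s⁻¹
Wind speed in SI: 89.4 knots = 46.0 m/s
Geostrophic balance rearranged: |∂P/∂n| = f ρ V_g
|∂P/∂n| = 6.16×10⁻⁵ × 0.768 × 46.0 = 2.18×10⁻³ Pa/m
Isobar spacing: Δn = ΔP/|∂P/∂n| = 200 Pa / 2.18×10⁻³ Pa/m = 91894 m ≈ 91.9 km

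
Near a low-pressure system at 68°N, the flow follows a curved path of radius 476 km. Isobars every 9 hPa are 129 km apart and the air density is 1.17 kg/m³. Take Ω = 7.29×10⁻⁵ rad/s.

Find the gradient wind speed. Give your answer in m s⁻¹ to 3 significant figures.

Coriolis parameter at 68°N:
f = 2Ω sin φ = 2 × 7.29×10⁻⁵ × sin 68° = 1.35×10⁻⁴ s⁻¹
Pressure gradient: |∂P/∂n| = 900 Pa / 129000 m = 6.98×10⁻³ Pa/m
Geostrophic speed: V_g = |∂P/∂n|/(fρ) = 6.98×10⁻³/(1.35×10⁻⁴ × 1.17) = 44.1 m/s
Around a low, centrifugal force acts outward with Coriolis, so pressure-gradient force balances both:
(1/ρ)|∂P/∂n| = fV + V²/R  →  V² + fR·V − fR·V_g = 0
With fR = 1.35×10⁻⁴ × 476×10³ m = 64.3 m/s:
V = [−fR + √((fR)² + 4 fR V_g)]/2 = [−64.3 + √(64.3² + 4×64.3×44.1)]/2 = 30.1 m/s
Subgeostrophic (V < V_g = 44.1 m/s), as expected around a low.

30.1 m s⁻¹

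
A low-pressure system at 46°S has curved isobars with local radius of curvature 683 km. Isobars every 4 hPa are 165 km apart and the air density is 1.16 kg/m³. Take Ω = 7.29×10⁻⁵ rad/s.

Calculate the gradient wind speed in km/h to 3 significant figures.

Coriolis parameter at 46°S:
f = 2Ω sin φ = 2 × 7.29×10⁻⁵ × sin 46° = 1.05×10⁻⁴ s⁻¹
Pressure gradient: |∂P/∂n| = 400 Pa / 165000 m = 2.42×10⁻³ Pa/m
Geostrophic speed: V_g = |∂P/∂n|/(fρ) = 2.42×10⁻³/(1.05×10⁻⁴ × 1.16) = 19.9 m/s
Around a low, centrifugal force acts outward with Coriolis, so pressure-gradient force balances both:
(1/ρ)|∂P/∂n| = fV + V²/R  →  V² + fR·V − fR·V_g = 0
With fR = 1.05×10⁻⁴ × 683×10³ m = 71.6 m/s:
V = [−fR + √((fR)² + 4 fR V_g)]/2 = [−71.6 + √(71.6² + 4×71.6×19.9)]/2 = 16.2 m/s
Subgeostrophic (V < V_g = 19.9 m/s), as expected around a low.
Converting: 16.2 m/s × 3.6 = 58.5 km/h

58.5 km/h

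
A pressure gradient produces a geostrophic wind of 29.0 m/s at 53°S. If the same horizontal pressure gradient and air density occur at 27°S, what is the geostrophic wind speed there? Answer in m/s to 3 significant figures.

51.0 m/s

With the same pressure gradient and density, V_g ∝ 1/f ∝ 1/sin φ.
V₂ = V₁ · sin φ₁ / sin φ₂ = 29.0 × sin 53° / sin 27°
V₂ = 29.0 × 0.7986/0.4540 = 51.0 m/s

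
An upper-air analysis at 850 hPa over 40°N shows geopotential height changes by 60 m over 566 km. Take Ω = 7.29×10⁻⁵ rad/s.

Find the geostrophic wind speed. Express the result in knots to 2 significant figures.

Coriolis parameter at 40°N:
f = 2Ω sin φ = 2 × 7.29×10⁻⁵ × sin 40° = 9.37×10⁻⁵ s⁻¹
Height gradient: |∂Z/∂n| = 60 m / 566000 m = 1.06×10⁻⁴
On a pressure surface, geostrophic balance gives V_g = (g/f)|∂Z/∂n|:
V_g = 9.81 × 1.06×10⁻⁴ / 9.37×10⁻⁵ = 11.1 m/s
Converting: 11.1 m/s × 1.944 = 22 knots

22 knots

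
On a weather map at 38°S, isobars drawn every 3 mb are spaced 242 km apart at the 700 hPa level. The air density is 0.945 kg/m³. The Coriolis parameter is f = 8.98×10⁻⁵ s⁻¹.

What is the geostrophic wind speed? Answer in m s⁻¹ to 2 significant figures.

Pressure gradient: |∂P/∂n| = 300 Pa / 242000 m = 1.24×10⁻³ Pa/m
Geostrophic balance (pressure-gradient force = Coriolis force):
V_g = (1/(fρ)) |∂P/∂n| = 1.24×10⁻³ / (8.98×10⁻⁵ × 0.945) = 14.6 m/s

15 m s⁻¹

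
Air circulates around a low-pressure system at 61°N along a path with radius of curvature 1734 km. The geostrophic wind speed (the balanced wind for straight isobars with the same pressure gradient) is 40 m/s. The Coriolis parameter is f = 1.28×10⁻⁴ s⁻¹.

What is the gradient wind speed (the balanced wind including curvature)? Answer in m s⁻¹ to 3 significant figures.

34.6 m s⁻¹

Around a low, centrifugal force acts outward with Coriolis, so pressure-gradient force balances both:
(1/ρ)|∂P/∂n| = fV + V²/R  →  V² + fR·V − fR·V_g = 0
With fR = 1.28×10⁻⁴ × 1734×10³ m = 222 m/s:
V = [−fR + √((fR)² + 4 fR V_g)]/2 = [−222 + √(222² + 4×222×40)]/2 = 34.6 m/s
Subgeostrophic (V < V_g = 40 m/s), as expected around a low.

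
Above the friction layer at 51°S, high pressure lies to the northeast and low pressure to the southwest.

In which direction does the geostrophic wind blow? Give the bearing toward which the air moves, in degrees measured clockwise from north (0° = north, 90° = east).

The pressure-gradient force points toward the southwest (bearing 225°).
Geostrophic balance: in the Southern Hemisphere the Coriolis force deflects motion to the left, so the geostrophic wind blows 90° to the left of the pressure-gradient force (low pressure on the right).
Rotating 225° by 90° counterclockwise gives 135° — the wind blows toward the southeast.

135°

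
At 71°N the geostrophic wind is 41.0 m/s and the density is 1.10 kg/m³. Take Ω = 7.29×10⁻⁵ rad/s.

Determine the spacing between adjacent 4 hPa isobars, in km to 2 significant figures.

64 km

Coriolis parameter at 71°N:
f = 2Ω sin φ = 2 × 7.29×10⁻⁵ × sin 71° = 1.38×10⁻⁴ s⁻¹
Geostrophic balance rearranged: |∂P/∂n| = f ρ V_g
|∂P/∂n| = 1.38×10⁻⁴ × 1.10 × 41.0 = 6.22×10⁻³ Pa/m
Isobar spacing: Δn = ΔP/|∂P/∂n| = 400 Pa / 6.22×10⁻³ Pa/m = 64336 m ≈ 64 km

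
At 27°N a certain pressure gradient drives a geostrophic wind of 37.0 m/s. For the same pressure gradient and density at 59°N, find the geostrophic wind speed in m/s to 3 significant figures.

19.6 m/s

With the same pressure gradient and density, V_g ∝ 1/f ∝ 1/sin φ.
V₂ = V₁ · sin φ₁ / sin φ₂ = 37.0 × sin 27° / sin 59°
V₂ = 37.0 × 0.4540/0.8572 = 19.6 m/s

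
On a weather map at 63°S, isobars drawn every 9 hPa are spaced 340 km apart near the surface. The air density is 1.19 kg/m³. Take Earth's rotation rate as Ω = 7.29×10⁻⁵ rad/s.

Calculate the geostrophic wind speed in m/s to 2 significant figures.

17 m/s

Coriolis parameter at 63°S:
f = 2Ω sin φ = 2 × 7.29×10⁻⁵ × sin 63° = 1.30×10⁻⁴ s⁻¹
Pressure gradient: |∂P/∂n| = 900 Pa / 340000 m = 2.65×10⁻³ Pa/m
Geostrophic balance (pressure-gradient force = Coriolis force):
V_g = (1/(fρ)) |∂P/∂n| = 2.65×10⁻³ / (1.30×10⁻⁴ × 1.19) = 17.1 m/s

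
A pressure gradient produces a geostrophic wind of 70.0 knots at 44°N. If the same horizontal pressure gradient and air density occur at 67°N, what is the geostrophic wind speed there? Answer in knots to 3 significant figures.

With the same pressure gradient and density, V_g ∝ 1/f ∝ 1/sin φ.
V₂ = V₁ · sin φ₁ / sin φ₂ = 70.0 × sin 44° / sin 67°
V₂ = 70.0 × 0.6947/0.9205 = 52.8 knots

52.8 knots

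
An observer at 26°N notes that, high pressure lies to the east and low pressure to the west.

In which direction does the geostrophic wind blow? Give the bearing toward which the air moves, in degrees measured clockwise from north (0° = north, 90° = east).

The pressure-gradient force points toward the west (bearing 270°).
Geostrophic balance: in the Northern Hemisphere the Coriolis force deflects motion to the right, so the geostrophic wind blows 90° to the right of the pressure-gradient force (low pressure on the left).
Rotating 270° by 90° clockwise gives 000° — the wind blows toward the north.

000°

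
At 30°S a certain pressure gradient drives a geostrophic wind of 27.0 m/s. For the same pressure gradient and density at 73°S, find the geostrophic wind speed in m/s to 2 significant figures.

With the same pressure gradient and density, V_g ∝ 1/f ∝ 1/sin φ.
V₂ = V₁ · sin φ₁ / sin φ₂ = 27.0 × sin 30° / sin 73°
V₂ = 27.0 × 0.5000/0.9563 = 14 m/s

14 m/s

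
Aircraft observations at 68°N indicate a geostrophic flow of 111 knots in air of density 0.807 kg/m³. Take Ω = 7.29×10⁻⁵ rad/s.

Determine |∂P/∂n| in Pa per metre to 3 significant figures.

6.23×10⁻³ Pa/m

Coriolis parameter at 68°N:
f = 2Ω sin φ = 2 × 7.29×10⁻⁵ × sin 68° = 1.35×10⁻⁴ s⁻¹
Wind speed in SI: 111 knots = 57.1 m/s
Geostrophic balance rearranged: |∂P/∂n| = f ρ V_g
|∂P/∂n| = 1.35×10⁻⁴ × 0.807 × 57.1 = 6.23×10⁻³ Pa/m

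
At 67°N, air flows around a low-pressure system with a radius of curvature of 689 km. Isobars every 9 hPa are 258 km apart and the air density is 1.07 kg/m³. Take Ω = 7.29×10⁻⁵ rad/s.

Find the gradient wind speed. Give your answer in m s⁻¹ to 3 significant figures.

20.0 m s⁻¹

Coriolis parameter at 67°N:
f = 2Ω sin φ = 2 × 7.29×10⁻⁵ × sin 67° = 1.34×10⁻⁴ s⁻¹
Pressure gradient: |∂P/∂n| = 900 Pa / 258000 m = 3.49×10⁻³ Pa/m
Geostrophic speed: V_g = |∂P/∂n|/(fρ) = 3.49×10⁻³/(1.34×10⁻⁴ × 1.07) = 24.3 m/s
Around a low, centrifugal force acts outward with Coriolis, so pressure-gradient force balances both:
(1/ρ)|∂P/∂n| = fV + V²/R  →  V² + fR·V − fR·V_g = 0
With fR = 1.34×10⁻⁴ × 689×10³ m = 92.5 m/s:
V = [−fR + √((fR)² + 4 fR V_g)]/2 = [−92.5 + √(92.5² + 4×92.5×24.3)]/2 = 20 m/s
Subgeostrophic (V < V_g = 24.3 m/s), as expected around a low.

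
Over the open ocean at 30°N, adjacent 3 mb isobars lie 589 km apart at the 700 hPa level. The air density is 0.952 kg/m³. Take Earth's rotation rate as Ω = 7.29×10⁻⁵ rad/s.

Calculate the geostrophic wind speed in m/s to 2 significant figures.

Coriolis parameter at 30°N:
f = 2Ω sin φ = 2 × 7.29×10⁻⁵ × sin 30° = 7.29×10⁻⁵ s⁻¹
Pressure gradient: |∂P/∂n| = 300 Pa / 589000 m = 5.09×10⁻⁴ Pa/m
Geostrophic balance (pressure-gradient force = Coriolis force):
V_g = (1/(fρ)) |∂P/∂n| = 5.09×10⁻⁴ / (7.29×10⁻⁵ × 0.952) = 7.34 m/s

7.3 m/s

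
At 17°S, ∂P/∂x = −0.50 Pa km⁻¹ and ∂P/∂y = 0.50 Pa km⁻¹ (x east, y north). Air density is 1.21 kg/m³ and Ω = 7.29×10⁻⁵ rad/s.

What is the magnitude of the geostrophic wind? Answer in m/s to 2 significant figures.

14 m/s

Coriolis parameter at 17°S:
f = 2Ω sin φ = 2 × 7.29×10⁻⁵ × sin 17° = 4.26×10⁻⁵ s⁻¹
In the Southern Hemisphere f is negative: f = −4.26×10⁻⁵ s⁻¹.
Component geostrophic relations (x east, y north):
u_g = −(1/(fρ)) ∂P/∂y,  v_g = (1/(fρ)) ∂P/∂x
u_g = −(0.50×10⁻³)/(−4.26×10⁻⁵ × 1.21) = 9.69 m/s;  v_g = (−0.50×10⁻³)/(−4.26×10⁻⁵ × 1.21) = 9.69 m/s
|V_g| = √(u_g² + v_g²) = 13.7 m/s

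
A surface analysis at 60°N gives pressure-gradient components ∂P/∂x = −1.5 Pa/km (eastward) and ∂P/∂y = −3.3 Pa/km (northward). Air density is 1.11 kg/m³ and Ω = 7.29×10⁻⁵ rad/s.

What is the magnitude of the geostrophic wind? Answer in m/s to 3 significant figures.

Coriolis parameter at 60°N:
f = 2Ω sin φ = 2 × 7.29×10⁻⁵ × sin 60° = 1.26×10⁻⁴ s⁻¹
Component geostrophic relations (x east, y north):
u_g = −(1/(fρ)) ∂P/∂y,  v_g = (1/(fρ)) ∂P/∂x
u_g = −(−3.3×10⁻³)/(1.26×10⁻⁴ × 1.11) = 23.5 m/s;  v_g = (−1.5×10⁻³)/(1.26×10⁻⁴ × 1.11) = −10.7 m/s
|V_g| = √(u_g² + v_g²) = 25.9 m/s

25.9 m/s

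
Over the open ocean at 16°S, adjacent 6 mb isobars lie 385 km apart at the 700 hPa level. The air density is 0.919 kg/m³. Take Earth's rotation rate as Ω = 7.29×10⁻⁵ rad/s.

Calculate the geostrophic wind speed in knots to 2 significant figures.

82 knots

Coriolis parameter at 16°S:
f = 2Ω sin φ = 2 × 7.29×10⁻⁵ × sin 16° = 4.02×10⁻⁵ s⁻¹
Pressure gradient: |∂P/∂n| = 600 Pa / 385000 m = 1.56×10⁻³ Pa/m
Geostrophic balance (pressure-gradient force = Coriolis force):
V_g = (1/(fρ)) |∂P/∂n| = 1.56×10⁻³ / (4.02×10⁻⁵ × 0.919) = 42.2 m/s
Converting: 42.2 m/s × 1.944 = 82 knots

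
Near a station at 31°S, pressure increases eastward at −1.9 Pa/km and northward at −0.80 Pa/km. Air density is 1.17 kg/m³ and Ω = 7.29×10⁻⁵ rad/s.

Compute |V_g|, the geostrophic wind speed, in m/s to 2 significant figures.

Coriolis parameter at 31°S:
f = 2Ω sin φ = 2 × 7.29×10⁻⁵ × sin 31° = 7.51×10⁻⁵ s⁻¹
In the Southern Hemisphere f is negative: f = −7.51×10⁻⁵ s⁻¹.
Component geostrophic relations (x east, y north):
u_g = −(1/(fρ)) ∂P/∂y,  v_g = (1/(fρ)) ∂P/∂x
u_g = −(−0.80×10⁻³)/(−7.51×10⁻⁵ × 1.17) = −9.11 m/s;  v_g = (−1.9×10⁻³)/(−7.51×10⁻⁵ × 1.17) = 21.6 m/s
|V_g| = √(u_g² + v_g²) = 23.5 m/s

23 m/s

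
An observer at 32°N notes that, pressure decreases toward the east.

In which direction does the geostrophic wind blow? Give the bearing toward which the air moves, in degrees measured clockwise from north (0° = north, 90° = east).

180°

The pressure-gradient force points toward the east (bearing 090°).
Geostrophic balance: in the Northern Hemisphere the Coriolis force deflects motion to the right, so the geostrophic wind blows 90° to the right of the pressure-gradient force (low pressure on the left).
Rotating 090° by 90° clockwise gives 180° — the wind blows toward the south.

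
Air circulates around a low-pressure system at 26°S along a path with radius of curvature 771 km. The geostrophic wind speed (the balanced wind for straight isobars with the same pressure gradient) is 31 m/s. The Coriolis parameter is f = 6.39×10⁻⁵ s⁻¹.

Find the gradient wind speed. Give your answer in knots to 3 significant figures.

41.9 knots

Around a low, centrifugal force acts outward with Coriolis, so pressure-gradient force balances both:
(1/ρ)|∂P/∂n| = fV + V²/R  →  V² + fR·V − fR·V_g = 0
With fR = 6.39×10⁻⁵ × 771×10³ m = 49.3 m/s:
V = [−fR + √((fR)² + 4 fR V_g)]/2 = [−49.3 + √(49.3² + 4×49.3×31)]/2 = 21.6 m/s
Subgeostrophic (V < V_g = 31 m/s), as expected around a low.
Converting: 21.6 m/s × 1.944 = 41.9 knots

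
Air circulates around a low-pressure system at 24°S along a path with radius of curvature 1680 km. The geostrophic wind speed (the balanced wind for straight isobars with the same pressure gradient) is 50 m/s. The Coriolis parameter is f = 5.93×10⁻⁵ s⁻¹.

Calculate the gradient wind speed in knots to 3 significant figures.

71.1 knots

Around a low, centrifugal force acts outward with Coriolis, so pressure-gradient force balances both:
(1/ρ)|∂P/∂n| = fV + V²/R  →  V² + fR·V − fR·V_g = 0
With fR = 5.93×10⁻⁵ × 1680×10³ m = 99.6 m/s:
V = [−fR + √((fR)² + 4 fR V_g)]/2 = [−99.6 + √(99.6² + 4×99.6×50)]/2 = 36.6 m/s
Subgeostrophic (V < V_g = 50 m/s), as expected around a low.
Converting: 36.6 m/s × 1.944 = 71.1 knots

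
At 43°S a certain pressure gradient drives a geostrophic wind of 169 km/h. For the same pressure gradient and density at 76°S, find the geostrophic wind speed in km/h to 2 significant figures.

120 km/h

With the same pressure gradient and density, V_g ∝ 1/f ∝ 1/sin φ.
V₂ = V₁ · sin φ₁ / sin φ₂ = 169 × sin 43° / sin 76°
V₂ = 169 × 0.6820/0.9703 = 120 km/h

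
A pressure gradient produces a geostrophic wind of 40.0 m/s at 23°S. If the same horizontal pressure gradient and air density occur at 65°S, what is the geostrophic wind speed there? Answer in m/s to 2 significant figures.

With the same pressure gradient and density, V_g ∝ 1/f ∝ 1/sin φ.
V₂ = V₁ · sin φ₁ / sin φ₂ = 40.0 × sin 23° / sin 65°
V₂ = 40.0 × 0.3907/0.9063 = 17 m/s

17 m/s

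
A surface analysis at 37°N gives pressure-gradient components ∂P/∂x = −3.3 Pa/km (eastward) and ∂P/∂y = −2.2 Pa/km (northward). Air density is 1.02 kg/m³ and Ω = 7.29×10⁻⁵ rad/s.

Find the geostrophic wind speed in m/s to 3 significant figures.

44.3 m/s

Coriolis parameter at 37°N:
f = 2Ω sin φ = 2 × 7.29×10⁻⁵ × sin 37° = 8.77×10⁻⁵ s⁻¹
Component geostrophic relations (x east, y north):
u_g = −(1/(fρ)) ∂P/∂y,  v_g = (1/(fρ)) ∂P/∂x
u_g = −(−2.2×10⁻³)/(8.77×10⁻⁵ × 1.02) = 24.6 m/s;  v_g = (−3.3×10⁻³)/(8.77×10⁻⁵ × 1.02) = −36.9 m/s
|V_g| = √(u_g² + v_g²) = 44.3 m/s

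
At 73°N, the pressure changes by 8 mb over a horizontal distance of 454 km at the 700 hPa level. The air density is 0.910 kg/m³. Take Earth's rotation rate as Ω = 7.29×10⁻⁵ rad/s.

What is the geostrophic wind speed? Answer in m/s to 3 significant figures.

13.9 m/s

Coriolis parameter at 73°N:
f = 2Ω sin φ = 2 × 7.29×10⁻⁵ × sin 73° = 1.39×10⁻⁴ s⁻¹
Pressure gradient: |∂P/∂n| = 800 Pa / 454000 m = 1.76×10⁻³ Pa/m
Geostrophic balance (pressure-gradient force = Coriolis force):
V_g = (1/(fρ)) |∂P/∂n| = 1.76×10⁻³ / (1.39×10⁻⁴ × 0.910) = 13.9 m/s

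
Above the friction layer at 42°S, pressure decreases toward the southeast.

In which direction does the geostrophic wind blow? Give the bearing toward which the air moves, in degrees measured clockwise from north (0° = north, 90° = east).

045°

The pressure-gradient force points toward the southeast (bearing 135°).
Geostrophic balance: in the Southern Hemisphere the Coriolis force deflects motion to the left, so the geostrophic wind blows 90° to the left of the pressure-gradient force (low pressure on the right).
Rotating 135° by 90° counterclockwise gives 045° — the wind blows toward the northeast.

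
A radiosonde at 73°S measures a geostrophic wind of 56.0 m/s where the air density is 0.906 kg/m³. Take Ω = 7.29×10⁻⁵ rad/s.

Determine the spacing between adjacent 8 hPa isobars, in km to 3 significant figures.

Coriolis parameter at 73°S:
f = 2Ω sin φ = 2 × 7.29×10⁻⁵ × sin 73° = 1.39×10⁻⁴ s⁻¹
Geostrophic balance rearranged: |∂P/∂n| = f ρ V_g
|∂P/∂n| = 1.39×10⁻⁴ × 0.906 × 56.0 = 7.07×10⁻³ Pa/m
Isobar spacing: Δn = ΔP/|∂P/∂n| = 800 Pa / 7.07×10⁻³ Pa/m = 113089 m ≈ 113 km

113 km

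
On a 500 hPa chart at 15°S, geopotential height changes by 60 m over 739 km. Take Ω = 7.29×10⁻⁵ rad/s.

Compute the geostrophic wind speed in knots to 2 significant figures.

Coriolis parameter at 15°S:
f = 2Ω sin φ = 2 × 7.29×10⁻⁵ × sin 15° = 3.77×10⁻⁵ s⁻¹
Height gradient: |∂Z/∂n| = 60 m / 739000 m = 8.12×10⁻⁵
On a pressure surface, geostrophic balance gives V_g = (g/f)|∂Z/∂n|:
V_g = 9.81 × 8.12×10⁻⁵ / 3.77×10⁻⁵ = 21.1 m/s
Converting: 21.1 m/s × 1.944 = 41 knots

41 knots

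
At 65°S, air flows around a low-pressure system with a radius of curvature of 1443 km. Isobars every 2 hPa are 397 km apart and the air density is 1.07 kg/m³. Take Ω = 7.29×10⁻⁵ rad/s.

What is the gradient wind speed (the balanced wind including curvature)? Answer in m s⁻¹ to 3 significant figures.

3.50 m s⁻¹

Coriolis parameter at 65°S:
f = 2Ω sin φ = 2 × 7.29×10⁻⁵ × sin 65° = 1.32×10⁻⁴ s⁻¹
Pressure gradient: |∂P/∂n| = 200 Pa / 397000 m = 5.04×10⁻⁴ Pa/m
Geostrophic speed: V_g = |∂P/∂n|/(fρ) = 5.04×10⁻⁴/(1.32×10⁻⁴ × 1.07) = 3.56 m/s
Around a low, centrifugal force acts outward with Coriolis, so pressure-gradient force balances both:
(1/ρ)|∂P/∂n| = fV + V²/R  →  V² + fR·V − fR·V_g = 0
With fR = 1.32×10⁻⁴ × 1443×10³ m = 191 m/s:
V = [−fR + √((fR)² + 4 fR V_g)]/2 = [−191 + √(191² + 4×191×3.56)]/2 = 3.5 m/s
Subgeostrophic (V < V_g = 3.56 m/s), as expected around a low.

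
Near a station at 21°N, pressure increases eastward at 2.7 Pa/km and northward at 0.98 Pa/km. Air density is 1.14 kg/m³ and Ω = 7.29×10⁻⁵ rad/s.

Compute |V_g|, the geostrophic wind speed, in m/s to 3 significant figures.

48.2 m/s

Coriolis parameter at 21°N:
f = 2Ω sin φ = 2 × 7.29×10⁻⁵ × sin 21° = 5.23×10⁻⁵ s⁻¹
Component geostrophic relations (x east, y north):
u_g = −(1/(fρ)) ∂P/∂y,  v_g = (1/(fρ)) ∂P/∂x
u_g = −(0.98×10⁻³)/(5.23×10⁻⁵ × 1.14) = −16.5 m/s;  v_g = (2.7×10⁻³)/(5.23×10⁻⁵ × 1.14) = 45.3 m/s
|V_g| = √(u_g² + v_g²) = 48.2 m/s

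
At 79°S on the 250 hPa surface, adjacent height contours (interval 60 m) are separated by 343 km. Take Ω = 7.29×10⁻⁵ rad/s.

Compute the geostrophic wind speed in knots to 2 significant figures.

23 knots

Coriolis parameter at 79°S:
f = 2Ω sin φ = 2 × 7.29×10⁻⁵ × sin 79° = 1.43×10⁻⁴ s⁻¹
Height gradient: |∂Z/∂n| = 60 m / 343000 m = 1.75×10⁻⁴
On a pressure surface, geostrophic balance gives V_g = (g/f)|∂Z/∂n|:
V_g = 9.81 × 1.75×10⁻⁴ / 1.43×10⁻⁴ = 12.0 m/s
Converting: 12.0 m/s × 1.944 = 23 knots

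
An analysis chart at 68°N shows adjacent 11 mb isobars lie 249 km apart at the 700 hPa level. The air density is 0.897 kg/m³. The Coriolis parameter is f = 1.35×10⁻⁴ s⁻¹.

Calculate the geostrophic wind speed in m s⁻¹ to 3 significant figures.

Pressure gradient: |∂P/∂n| = 1100 Pa / 249000 m = 4.42×10⁻³ Pa/m
Geostrophic balance (pressure-gradient force = Coriolis force):
V_g = (1/(fρ)) |∂P/∂n| = 4.42×10⁻³ / (1.35×10⁻⁴ × 0.897) = 36.5 m/s

36.5 m s⁻¹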